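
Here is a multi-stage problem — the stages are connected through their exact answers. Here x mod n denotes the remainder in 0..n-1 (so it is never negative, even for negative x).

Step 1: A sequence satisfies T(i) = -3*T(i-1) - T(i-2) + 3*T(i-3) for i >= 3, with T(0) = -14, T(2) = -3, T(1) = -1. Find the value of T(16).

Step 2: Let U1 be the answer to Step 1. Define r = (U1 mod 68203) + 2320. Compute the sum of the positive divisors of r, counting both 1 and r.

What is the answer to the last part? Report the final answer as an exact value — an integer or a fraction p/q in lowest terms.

Step 1: T(3) = -3*(-3) - 1*(-1) + 3*(-14) = -32; iterating: T(3)=-32, T(4)=96, T(5)=-265, T(6)=603, T(7)=-1256, T(8)=2370, T(9)=-4045, T(10)=5997, T(11)=-6836, T(12)=2376, T(13)=17699, T(14)=-75981, T(15)=217372, T(16)=-523038; answer -523038
Step 2: U1 = -523038; r = 24906; 24906 = 2 * 3 * 7 * 593; sigma = (1 + 2) * (1 + 3) * (1 + 7) * (1 + 593) = 3 * 4 * 8 * 594 = 57024; answer 57024

57024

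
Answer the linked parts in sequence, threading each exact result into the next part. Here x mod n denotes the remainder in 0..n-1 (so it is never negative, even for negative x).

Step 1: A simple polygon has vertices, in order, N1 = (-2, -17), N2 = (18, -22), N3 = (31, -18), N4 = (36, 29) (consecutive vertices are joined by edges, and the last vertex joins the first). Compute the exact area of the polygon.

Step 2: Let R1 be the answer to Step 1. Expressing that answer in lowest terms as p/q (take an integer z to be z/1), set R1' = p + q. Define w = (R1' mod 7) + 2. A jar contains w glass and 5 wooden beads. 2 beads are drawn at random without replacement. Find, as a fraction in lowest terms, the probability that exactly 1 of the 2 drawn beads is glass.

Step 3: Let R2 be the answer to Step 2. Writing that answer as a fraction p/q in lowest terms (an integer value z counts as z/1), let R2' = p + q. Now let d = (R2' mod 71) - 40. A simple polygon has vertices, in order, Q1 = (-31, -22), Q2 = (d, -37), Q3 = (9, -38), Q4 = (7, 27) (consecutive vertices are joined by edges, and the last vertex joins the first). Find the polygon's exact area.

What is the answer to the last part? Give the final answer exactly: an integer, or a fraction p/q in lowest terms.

Step 1: cross terms: (-2*-22 - 18*-17)=350, (18*-18 - 31*-22)=358, (31*29 - 36*-18)=1547, (36*-17 - -2*29)=-554; twice the area = |1701| = 1701; area = 1701/2; answer 1701/2
Step 2: R1 = 1701/2; threaded value p + q = 1703; w = 4; total draws C(9,2) = 36; favorable C(4,1)*C(5,1) = 20; P = 5/9; answer 5/9
Step 3: R2 = 5/9; threaded value p + q = 14; d = -26; cross terms: (-31*-37 - -26*-22)=575, (-26*-38 - 9*-37)=1321, (9*27 - 7*-38)=509, (7*-22 - -31*27)=683; twice the area = |3088| = 3088; area = 1544; answer 1544

1544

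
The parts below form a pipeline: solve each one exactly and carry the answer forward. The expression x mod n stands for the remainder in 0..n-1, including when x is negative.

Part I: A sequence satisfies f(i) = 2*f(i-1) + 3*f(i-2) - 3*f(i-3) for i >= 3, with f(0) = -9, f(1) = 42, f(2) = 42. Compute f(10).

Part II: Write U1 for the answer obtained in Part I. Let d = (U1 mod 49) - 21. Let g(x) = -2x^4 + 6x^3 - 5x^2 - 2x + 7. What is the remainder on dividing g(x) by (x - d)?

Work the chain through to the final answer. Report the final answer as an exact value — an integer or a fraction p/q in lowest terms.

Part I: f(3) = 2*(42) + 3*(42) - 3*(-9) = 237; iterating: f(3)=237, f(4)=474, f(5)=1533, f(6)=3777, f(7)=10731, f(8)=28194, f(9)=77250, f(10)=206889; answer 206889
Part II: U1 = 206889; d = -10; remainder = value at the root: -2*(-10)^4 + 6*(-10)^3 - 5*(-10)^2 - 2*(-10)^1 + 7 = (-20000) + (-6000) + (-500) + (20) + (7) = -26473; answer -26473

-26473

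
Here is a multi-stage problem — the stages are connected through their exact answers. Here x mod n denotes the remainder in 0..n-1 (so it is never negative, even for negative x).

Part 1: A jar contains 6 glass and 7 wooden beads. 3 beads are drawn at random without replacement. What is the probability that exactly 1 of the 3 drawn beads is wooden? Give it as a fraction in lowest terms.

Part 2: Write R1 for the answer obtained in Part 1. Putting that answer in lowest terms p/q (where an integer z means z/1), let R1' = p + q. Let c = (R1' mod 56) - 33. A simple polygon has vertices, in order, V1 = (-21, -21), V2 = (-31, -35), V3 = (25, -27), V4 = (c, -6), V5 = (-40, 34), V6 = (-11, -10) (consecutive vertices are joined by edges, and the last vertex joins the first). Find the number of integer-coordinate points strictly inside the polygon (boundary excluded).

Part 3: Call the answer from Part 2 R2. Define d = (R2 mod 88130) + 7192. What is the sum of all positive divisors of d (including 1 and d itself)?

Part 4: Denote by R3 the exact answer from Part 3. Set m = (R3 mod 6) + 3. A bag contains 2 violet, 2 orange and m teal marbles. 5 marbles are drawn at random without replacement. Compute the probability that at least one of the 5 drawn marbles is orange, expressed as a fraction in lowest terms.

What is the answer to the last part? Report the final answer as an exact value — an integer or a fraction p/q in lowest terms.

Part 1: total draws C(13,3) = 286; favorable C(7,1)*C(6,2) = 105; P = 105/286; answer 105/286
Part 2: R1 = 105/286; threaded value p + q = 391; c = 22; cross terms: (-21*-35 - -31*-21)=84, (-31*-27 - 25*-35)=1712, (25*-6 - 22*-27)=444, (22*34 - -40*-6)=508, (-40*-10 - -11*34)=774, (-11*-21 - -21*-10)=21; twice the area = |3543| = 3543; area = 3543/2; boundary points = 2 + 8 + 3 + 2 + 1 + 1 = 17; strictly interior points = area - boundary/2 + 1 = 1764; answer 1764
Part 3: R2 = 1764; d = 8956; 8956 = 2^2 * 2239; sigma = (1 + 2 + 4) * (1 + 2239) = 7 * 2240 = 15680; answer 15680
Part 4: R3 = 15680; m = 5; total draws C(9,5) = 126; complement C(7,5) = 21; favorable 126 - 21 = 105; P = 5/6; answer 5/6

5/6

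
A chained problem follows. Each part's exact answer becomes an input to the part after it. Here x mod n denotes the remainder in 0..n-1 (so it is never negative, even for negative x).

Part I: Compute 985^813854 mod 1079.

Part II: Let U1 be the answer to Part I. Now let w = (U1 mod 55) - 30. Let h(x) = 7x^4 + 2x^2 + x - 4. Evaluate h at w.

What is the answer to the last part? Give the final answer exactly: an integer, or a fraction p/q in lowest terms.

1959918

Part I: squarings mod 1079: 985^1=985, 985^2=204, 985^4=614, 985^8=425, 985^16=432, 985^32=1036, 985^64=770, 985^128=529, 985^256=380, 985^512=893, 985^1024=68, 985^2048=308, 985^4096=991, 985^8192=191, 985^16384=874, 985^32768=1023, 985^65536=978, 985^131072=490, 985^262144=562, 985^524288=776; 985^813854 = 985^2 * 985^4 * 985^8 * 985^16 * 985^256 * 985^512 * 985^2048 * 985^8192 * 985^16384 * 985^262144 * 985^524288 = 282 (mod 1079); answer 282
Part II: U1 = 282; w = -23; 7*(-23)^4 + 2*(-23)^2 + 1*(-23)^1 - 4 = (1958887) + (1058) + (-23) + (-4) = 1959918; answer 1959918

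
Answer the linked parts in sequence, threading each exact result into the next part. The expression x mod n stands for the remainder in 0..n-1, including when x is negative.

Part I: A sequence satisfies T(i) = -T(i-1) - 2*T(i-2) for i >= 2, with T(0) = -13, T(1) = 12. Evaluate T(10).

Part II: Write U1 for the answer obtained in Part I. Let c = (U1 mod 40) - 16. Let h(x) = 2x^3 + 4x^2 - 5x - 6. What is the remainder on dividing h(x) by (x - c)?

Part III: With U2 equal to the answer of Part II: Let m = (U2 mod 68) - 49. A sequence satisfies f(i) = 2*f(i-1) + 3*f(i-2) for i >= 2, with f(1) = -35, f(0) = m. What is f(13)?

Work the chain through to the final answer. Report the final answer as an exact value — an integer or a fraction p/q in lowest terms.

-30292115

Part I: T(2) = -1*(12) - 2*(-13) = 14; iterating: T(2)=14, T(3)=-38, T(4)=10, T(5)=66, T(6)=-86, T(7)=-46, T(8)=218, T(9)=-126, T(10)=-310; answer -310
Part II: U1 = -310; c = -6; remainder = value at the root: 2*(-6)^3 + 4*(-6)^2 - 5*(-6)^1 - 6 = (-432) + (144) + (30) + (-6) = -264; answer -264
Part III: U2 = -264; m = -41; f(2) = 2*(-35) + 3*(-41) = -193; iterating: f(2)=-193, f(3)=-491, f(4)=-1561, f(5)=-4595, f(6)=-13873, f(7)=-41531, f(8)=-124681, f(9)=-373955, f(10)=-1121953, f(11)=-3365771, f(12)=-10097401, f(13)=-30292115; answer -30292115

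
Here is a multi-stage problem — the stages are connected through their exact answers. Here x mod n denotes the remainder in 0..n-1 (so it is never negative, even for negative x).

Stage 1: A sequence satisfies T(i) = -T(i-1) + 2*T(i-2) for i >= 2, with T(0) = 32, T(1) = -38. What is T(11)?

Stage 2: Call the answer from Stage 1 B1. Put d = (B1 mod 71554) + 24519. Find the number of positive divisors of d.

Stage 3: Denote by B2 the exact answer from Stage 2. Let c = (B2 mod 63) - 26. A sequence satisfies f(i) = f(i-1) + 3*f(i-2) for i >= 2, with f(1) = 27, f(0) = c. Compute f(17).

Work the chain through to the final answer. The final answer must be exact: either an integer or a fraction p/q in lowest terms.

Stage 1: T(2) = -1*(-38) + 2*(32) = 102; iterating: T(2)=102, T(3)=-178, T(4)=382, T(5)=-738, T(6)=1502, T(7)=-2978, T(8)=5982, T(9)=-11938, T(10)=23902, T(11)=-47778; answer -47778
Stage 2: B1 = -47778; d = 48295; 48295 = 5 * 13 * 743; number of divisors = (1+1) * (1+1) * (1+1) = 8; answer 8
Stage 3: B2 = 8; c = -18; f(2) = 1*(27) + 3*(-18) = -27; iterating: f(2)=-27, f(3)=54, f(4)=-27, f(5)=135, f(6)=54, f(7)=459, f(8)=621, f(9)=1998, f(10)=3861, f(11)=9855, f(12)=21438, f(13)=51003, f(14)=115317, f(15)=268326, f(16)=614277, f(17)=1419255; answer 1419255

1419255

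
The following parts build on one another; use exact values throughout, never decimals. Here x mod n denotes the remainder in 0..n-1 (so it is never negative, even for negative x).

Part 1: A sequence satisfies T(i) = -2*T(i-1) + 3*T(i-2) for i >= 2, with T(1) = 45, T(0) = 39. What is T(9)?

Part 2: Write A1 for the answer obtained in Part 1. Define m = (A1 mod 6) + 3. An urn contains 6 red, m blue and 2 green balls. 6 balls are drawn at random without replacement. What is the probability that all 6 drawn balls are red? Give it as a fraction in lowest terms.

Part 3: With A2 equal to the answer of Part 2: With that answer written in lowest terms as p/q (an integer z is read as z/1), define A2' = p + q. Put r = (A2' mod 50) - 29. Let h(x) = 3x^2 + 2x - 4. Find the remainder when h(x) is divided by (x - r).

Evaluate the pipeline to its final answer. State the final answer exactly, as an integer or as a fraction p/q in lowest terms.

Part 1: T(2) = -2*(45) + 3*(39) = 27; iterating: T(2)=27, T(3)=81, T(4)=-81, T(5)=405, T(6)=-1053, T(7)=3321, T(8)=-9801, T(9)=29565; answer 29565
Part 2: A1 = 29565; m = 6; total draws C(14,6) = 3003; favorable C(6,6) = 1; P = 1/3003; answer 1/3003
Part 3: A2 = 1/3003; threaded value p + q = 3004; r = -25; remainder = value at the root: 3*(-25)^2 + 2*(-25)^1 - 4 = (1875) + (-50) + (-4) = 1821; answer 1821

1821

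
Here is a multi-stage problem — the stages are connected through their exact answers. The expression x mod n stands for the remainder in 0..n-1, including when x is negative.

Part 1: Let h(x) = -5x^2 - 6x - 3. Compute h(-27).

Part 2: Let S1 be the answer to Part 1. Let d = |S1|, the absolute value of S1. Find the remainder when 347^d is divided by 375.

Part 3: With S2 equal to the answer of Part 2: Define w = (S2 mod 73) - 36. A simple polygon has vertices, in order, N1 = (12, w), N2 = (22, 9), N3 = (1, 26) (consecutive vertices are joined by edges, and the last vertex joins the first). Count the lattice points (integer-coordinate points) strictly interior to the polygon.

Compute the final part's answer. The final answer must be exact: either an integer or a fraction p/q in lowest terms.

Part 1: -5*(-27)^2 - 6*(-27)^1 - 3 = (-3645) + (162) + (-3) = -3486; answer -3486
Part 2: S1 = -3486; d = 3486; squarings mod 375: 347^1=347, 347^2=34, 347^4=31, 347^8=211, 347^16=271, 347^32=316, 347^64=106, 347^128=361, 347^256=196, 347^512=166, 347^1024=181, 347^2048=136; 347^3486 = 347^2 * 347^4 * 347^8 * 347^16 * 347^128 * 347^256 * 347^1024 * 347^2048 = 79 (mod 375); answer 79
Part 3: S2 = 79; w = -30; cross terms: (12*9 - 22*-30)=768, (22*26 - 1*9)=563, (1*-30 - 12*26)=-342; twice the area = |989| = 989; area = 989/2; boundary points = 1 + 1 + 1 = 3; strictly interior points = area - boundary/2 + 1 = 494; answer 494

494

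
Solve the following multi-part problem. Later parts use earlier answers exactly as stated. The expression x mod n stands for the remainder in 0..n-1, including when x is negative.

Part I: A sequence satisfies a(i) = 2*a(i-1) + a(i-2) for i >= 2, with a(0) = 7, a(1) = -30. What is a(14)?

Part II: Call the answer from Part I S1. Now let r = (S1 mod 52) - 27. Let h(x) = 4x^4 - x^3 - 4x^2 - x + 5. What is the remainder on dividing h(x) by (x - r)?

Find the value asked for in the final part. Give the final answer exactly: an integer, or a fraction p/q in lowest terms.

Part I: a(2) = 2*(-30) + 1*(7) = -53; iterating: a(2)=-53, a(3)=-136, a(4)=-325, a(5)=-786, a(6)=-1897, a(7)=-4580, a(8)=-11057, a(9)=-26694, a(10)=-64445, a(11)=-155584, a(12)=-375613, a(13)=-906810, a(14)=-2189233; answer -2189233
Part II: S1 = -2189233; r = -8; remainder = value at the root: 4*(-8)^4 - 1*(-8)^3 - 4*(-8)^2 - 1*(-8)^1 + 5 = (16384) + (512) + (-256) + (8) + (5) = 16653; answer 16653

16653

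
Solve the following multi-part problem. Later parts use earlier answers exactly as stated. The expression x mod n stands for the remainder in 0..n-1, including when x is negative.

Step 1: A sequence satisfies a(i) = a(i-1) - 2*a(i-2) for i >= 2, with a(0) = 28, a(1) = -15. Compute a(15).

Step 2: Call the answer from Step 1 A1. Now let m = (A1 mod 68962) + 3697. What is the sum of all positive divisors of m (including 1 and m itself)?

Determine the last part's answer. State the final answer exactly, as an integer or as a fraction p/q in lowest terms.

26288

Step 1: a(2) = 1*(-15) - 2*(28) = -71; iterating: a(2)=-71, a(3)=-41, a(4)=101, a(5)=183, a(6)=-19, a(7)=-385, a(8)=-347, a(9)=423, a(10)=1117, a(11)=271, a(12)=-1963, a(13)=-2505, a(14)=1421, a(15)=6431; answer 6431
Step 2: A1 = 6431; m = 10128; 10128 = 2^4 * 3 * 211; sigma = (1 + 2 + 4 + 8 + 16) * (1 + 3) * (1 + 211) = 31 * 4 * 212 = 26288; answer 26288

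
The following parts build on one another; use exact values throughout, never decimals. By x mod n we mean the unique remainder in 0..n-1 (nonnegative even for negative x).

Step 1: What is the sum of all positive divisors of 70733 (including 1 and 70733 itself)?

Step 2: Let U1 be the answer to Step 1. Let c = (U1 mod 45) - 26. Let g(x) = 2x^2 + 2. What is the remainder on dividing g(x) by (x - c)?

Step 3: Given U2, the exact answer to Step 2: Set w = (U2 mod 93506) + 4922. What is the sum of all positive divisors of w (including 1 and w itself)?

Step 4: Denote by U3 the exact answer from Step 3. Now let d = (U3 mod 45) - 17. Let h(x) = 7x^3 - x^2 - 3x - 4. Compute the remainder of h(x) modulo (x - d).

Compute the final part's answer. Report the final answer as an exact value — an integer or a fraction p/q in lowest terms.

Step 1: 70733 = 13 * 5441; sigma = (1 + 13) * (1 + 5441) = 14 * 5442 = 76188; answer 76188
Step 2: U1 = 76188; c = -23; remainder = value at the root: 2*(-23)^2 + 2 = (1058) + (2) = 1060; answer 1060
Step 3: U2 = 1060; w = 5982; 5982 = 2 * 3 * 997; sigma = (1 + 2) * (1 + 3) * (1 + 997) = 3 * 4 * 998 = 11976; answer 11976
Step 4: U3 = 11976; d = -11; remainder = value at the root: 7*(-11)^3 - 1*(-11)^2 - 3*(-11)^1 - 4 = (-9317) + (-121) + (33) + (-4) = -9409; answer -9409

-9409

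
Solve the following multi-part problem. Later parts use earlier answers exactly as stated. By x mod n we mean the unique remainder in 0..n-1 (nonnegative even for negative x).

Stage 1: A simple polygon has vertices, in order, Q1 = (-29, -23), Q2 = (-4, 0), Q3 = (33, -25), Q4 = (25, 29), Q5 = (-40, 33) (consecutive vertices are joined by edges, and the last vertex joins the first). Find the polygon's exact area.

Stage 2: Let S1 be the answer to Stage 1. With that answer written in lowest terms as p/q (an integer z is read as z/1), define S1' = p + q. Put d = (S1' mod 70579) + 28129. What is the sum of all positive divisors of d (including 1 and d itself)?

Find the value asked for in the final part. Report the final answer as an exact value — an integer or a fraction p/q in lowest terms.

Stage 1: cross terms: (-29*0 - -4*-23)=-92, (-4*-25 - 33*0)=100, (33*29 - 25*-25)=1582, (25*33 - -40*29)=1985, (-40*-23 - -29*33)=1877; twice the area = |5452| = 5452; area = 2726; answer 2726
Stage 2: S1 = 2726; threaded value p + q = 2727; d = 30856; 30856 = 2^3 * 7 * 19 * 29; sigma = (1 + 2 + 4 + 8) * (1 + 7) * (1 + 19) * (1 + 29) = 15 * 8 * 20 * 30 = 72000; answer 72000

72000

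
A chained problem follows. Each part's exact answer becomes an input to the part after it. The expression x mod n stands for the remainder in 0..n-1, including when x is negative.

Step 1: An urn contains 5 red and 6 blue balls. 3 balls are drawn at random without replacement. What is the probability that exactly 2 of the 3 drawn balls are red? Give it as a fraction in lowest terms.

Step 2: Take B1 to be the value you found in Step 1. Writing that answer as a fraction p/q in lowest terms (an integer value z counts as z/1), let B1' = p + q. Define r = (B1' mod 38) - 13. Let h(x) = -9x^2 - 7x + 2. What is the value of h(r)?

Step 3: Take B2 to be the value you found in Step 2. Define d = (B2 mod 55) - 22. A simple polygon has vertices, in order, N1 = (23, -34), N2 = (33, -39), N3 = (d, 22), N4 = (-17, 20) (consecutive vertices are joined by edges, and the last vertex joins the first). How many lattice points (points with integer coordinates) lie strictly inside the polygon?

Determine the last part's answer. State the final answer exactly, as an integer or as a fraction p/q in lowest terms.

Step 1: total draws C(11,3) = 165; favorable C(5,2)*C(6,1) = 60; P = 4/11; answer 4/11
Step 2: B1 = 4/11; threaded value p + q = 15; r = 2; -9*(2)^2 - 7*(2)^1 + 2 = (-36) + (-14) + (2) = -48; answer -48
Step 3: B2 = -48; d = -15; cross terms: (23*-39 - 33*-34)=225, (33*22 - -15*-39)=141, (-15*20 - -17*22)=74, (-17*-34 - 23*20)=118; twice the area = |558| = 558; area = 279; boundary points = 5 + 1 + 2 + 2 = 10; strictly interior points = area - boundary/2 + 1 = 275; answer 275

275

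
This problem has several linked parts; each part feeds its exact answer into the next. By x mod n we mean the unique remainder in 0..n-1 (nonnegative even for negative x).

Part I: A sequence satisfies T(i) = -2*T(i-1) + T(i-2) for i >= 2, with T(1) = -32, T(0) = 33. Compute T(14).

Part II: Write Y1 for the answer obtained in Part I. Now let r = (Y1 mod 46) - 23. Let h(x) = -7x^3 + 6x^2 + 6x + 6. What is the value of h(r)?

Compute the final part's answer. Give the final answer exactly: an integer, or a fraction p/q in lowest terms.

-17942

Part I: T(2) = -2*(-32) + 1*(33) = 97; iterating: T(2)=97, T(3)=-226, T(4)=549, T(5)=-1324, T(6)=3197, T(7)=-7718, T(8)=18633, T(9)=-44984, T(10)=108601, T(11)=-262186, T(12)=632973, T(13)=-1528132, T(14)=3689237; answer 3689237
Part II: Y1 = 3689237; r = 14; -7*(14)^3 + 6*(14)^2 + 6*(14)^1 + 6 = (-19208) + (1176) + (84) + (6) = -17942; answer -17942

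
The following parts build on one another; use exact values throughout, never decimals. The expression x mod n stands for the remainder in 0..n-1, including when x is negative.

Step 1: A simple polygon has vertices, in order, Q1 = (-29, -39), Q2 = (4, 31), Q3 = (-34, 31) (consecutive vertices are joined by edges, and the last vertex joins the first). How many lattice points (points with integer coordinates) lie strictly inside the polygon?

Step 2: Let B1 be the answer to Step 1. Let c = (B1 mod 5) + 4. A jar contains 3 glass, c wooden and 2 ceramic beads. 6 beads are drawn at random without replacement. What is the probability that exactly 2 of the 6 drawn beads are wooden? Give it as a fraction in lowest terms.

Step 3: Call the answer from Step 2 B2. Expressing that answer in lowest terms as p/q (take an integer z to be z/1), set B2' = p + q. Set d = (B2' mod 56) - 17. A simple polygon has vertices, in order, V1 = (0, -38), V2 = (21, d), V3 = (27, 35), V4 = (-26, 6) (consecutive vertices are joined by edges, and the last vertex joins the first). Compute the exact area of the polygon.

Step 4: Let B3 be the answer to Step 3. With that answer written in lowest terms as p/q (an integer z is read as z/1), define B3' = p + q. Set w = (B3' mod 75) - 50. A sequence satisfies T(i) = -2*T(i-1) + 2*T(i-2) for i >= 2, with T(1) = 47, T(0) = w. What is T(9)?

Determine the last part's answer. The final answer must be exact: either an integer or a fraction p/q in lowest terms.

184944

Step 1: cross terms: (-29*31 - 4*-39)=-743, (4*31 - -34*31)=1178, (-34*-39 - -29*31)=2225; twice the area = |2660| = 2660; area = 1330; boundary points = 1 + 38 + 5 = 44; strictly interior points = area - boundary/2 + 1 = 1309; answer 1309
Step 2: B1 = 1309; c = 8; total draws C(13,6) = 1716; favorable C(8,2)*C(5,4) = 140; P = 35/429; answer 35/429
Step 3: B2 = 35/429; threaded value p + q = 464; d = -1; cross terms: (0*-1 - 21*-38)=798, (21*35 - 27*-1)=762, (27*6 - -26*35)=1072, (-26*-38 - 0*6)=988; twice the area = |3620| = 3620; area = 1810; answer 1810
Step 4: B3 = 1810; threaded value p + q = 1811; w = -39; T(2) = -2*(47) + 2*(-39) = -172; iterating: T(2)=-172, T(3)=438, T(4)=-1220, T(5)=3316, T(6)=-9072, T(7)=24776, T(8)=-67696, T(9)=184944; answer 184944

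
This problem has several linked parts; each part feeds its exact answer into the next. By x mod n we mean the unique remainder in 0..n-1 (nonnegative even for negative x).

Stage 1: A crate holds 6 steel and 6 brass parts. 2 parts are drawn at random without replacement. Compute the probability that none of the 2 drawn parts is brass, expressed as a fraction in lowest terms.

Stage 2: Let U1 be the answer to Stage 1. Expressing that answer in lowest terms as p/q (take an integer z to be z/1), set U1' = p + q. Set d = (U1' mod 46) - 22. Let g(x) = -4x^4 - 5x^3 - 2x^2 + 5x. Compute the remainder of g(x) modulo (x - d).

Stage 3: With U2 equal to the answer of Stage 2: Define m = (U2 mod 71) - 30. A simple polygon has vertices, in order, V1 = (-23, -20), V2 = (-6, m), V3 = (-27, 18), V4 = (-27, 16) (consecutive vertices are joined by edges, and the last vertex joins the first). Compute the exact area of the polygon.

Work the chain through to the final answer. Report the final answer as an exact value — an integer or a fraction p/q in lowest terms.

Stage 1: total draws C(12,2) = 66; favorable C(6,2) = 15; P = 5/22; answer 5/22
Stage 2: U1 = 5/22; threaded value p + q = 27; d = 5; remainder = value at the root: -4*(5)^4 - 5*(5)^3 - 2*(5)^2 + 5*(5)^1 = (-2500) + (-625) + (-50) + (25) = -3150; answer -3150
Stage 3: U2 = -3150; m = 15; cross terms: (-23*15 - -6*-20)=-465, (-6*18 - -27*15)=297, (-27*16 - -27*18)=54, (-27*-20 - -23*16)=908; twice the area = |794| = 794; area = 397; answer 397

397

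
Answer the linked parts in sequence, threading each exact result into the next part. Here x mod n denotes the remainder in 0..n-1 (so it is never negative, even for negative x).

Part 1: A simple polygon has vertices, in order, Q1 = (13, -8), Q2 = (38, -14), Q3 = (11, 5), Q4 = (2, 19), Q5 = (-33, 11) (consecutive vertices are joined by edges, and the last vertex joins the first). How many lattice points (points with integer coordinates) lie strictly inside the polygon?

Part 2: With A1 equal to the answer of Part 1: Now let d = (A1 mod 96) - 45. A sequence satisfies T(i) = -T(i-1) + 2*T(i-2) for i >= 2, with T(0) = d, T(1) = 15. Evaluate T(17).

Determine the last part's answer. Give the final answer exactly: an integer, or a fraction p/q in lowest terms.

Part 1: cross terms: (13*-14 - 38*-8)=122, (38*5 - 11*-14)=344, (11*19 - 2*5)=199, (2*11 - -33*19)=649, (-33*-8 - 13*11)=121; twice the area = |1435| = 1435; area = 1435/2; boundary points = 1 + 1 + 1 + 1 + 1 = 5; strictly interior points = area - boundary/2 + 1 = 716; answer 716
Part 2: A1 = 716; d = -1; T(2) = -1*(15) + 2*(-1) = -17; iterating: T(2)=-17, T(3)=47, T(4)=-81, T(5)=175, T(6)=-337, T(7)=687, T(8)=-1361, T(9)=2735, T(10)=-5457, T(11)=10927, T(12)=-21841, T(13)=43695, T(14)=-87377, T(15)=174767, T(16)=-349521, T(17)=699055; answer 699055

699055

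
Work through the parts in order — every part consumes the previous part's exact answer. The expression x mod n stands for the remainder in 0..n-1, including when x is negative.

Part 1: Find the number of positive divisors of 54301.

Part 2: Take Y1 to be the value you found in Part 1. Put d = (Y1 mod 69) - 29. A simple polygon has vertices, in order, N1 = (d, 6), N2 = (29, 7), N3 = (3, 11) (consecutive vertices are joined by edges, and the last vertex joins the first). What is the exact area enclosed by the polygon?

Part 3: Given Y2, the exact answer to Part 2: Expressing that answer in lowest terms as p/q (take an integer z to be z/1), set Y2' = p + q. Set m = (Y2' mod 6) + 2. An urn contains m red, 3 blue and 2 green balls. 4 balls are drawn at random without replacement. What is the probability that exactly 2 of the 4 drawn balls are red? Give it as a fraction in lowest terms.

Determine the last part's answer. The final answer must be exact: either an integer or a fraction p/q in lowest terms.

Part 1: 54301 = 13 * 4177; number of divisors = (1+1) * (1+1) = 4; answer 4
Part 2: Y1 = 4; d = -25; cross terms: (-25*7 - 29*6)=-349, (29*11 - 3*7)=298, (3*6 - -25*11)=293; twice the area = |242| = 242; area = 121; answer 121
Part 3: Y2 = 121; threaded value p + q = 122; m = 4; total draws C(9,4) = 126; favorable C(4,2)*C(5,2) = 60; P = 10/21; answer 10/21

10/21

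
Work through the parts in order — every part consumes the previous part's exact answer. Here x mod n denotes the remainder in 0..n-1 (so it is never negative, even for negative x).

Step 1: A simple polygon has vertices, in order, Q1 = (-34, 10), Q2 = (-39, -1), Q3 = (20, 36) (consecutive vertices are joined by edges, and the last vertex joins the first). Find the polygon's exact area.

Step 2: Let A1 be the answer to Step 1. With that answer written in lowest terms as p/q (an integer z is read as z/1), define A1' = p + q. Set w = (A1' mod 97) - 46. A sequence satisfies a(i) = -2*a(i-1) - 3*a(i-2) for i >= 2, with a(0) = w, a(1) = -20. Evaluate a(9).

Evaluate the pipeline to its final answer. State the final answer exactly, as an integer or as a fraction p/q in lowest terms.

-2636

Step 1: cross terms: (-34*-1 - -39*10)=424, (-39*36 - 20*-1)=-1384, (20*10 - -34*36)=1424; twice the area = |464| = 464; area = 232; answer 232
Step 2: A1 = 232; threaded value p + q = 233; w = -7; a(2) = -2*(-20) - 3*(-7) = 61; iterating: a(2)=61, a(3)=-62, a(4)=-59, a(5)=304, a(6)=-431, a(7)=-50, a(8)=1393, a(9)=-2636; answer -2636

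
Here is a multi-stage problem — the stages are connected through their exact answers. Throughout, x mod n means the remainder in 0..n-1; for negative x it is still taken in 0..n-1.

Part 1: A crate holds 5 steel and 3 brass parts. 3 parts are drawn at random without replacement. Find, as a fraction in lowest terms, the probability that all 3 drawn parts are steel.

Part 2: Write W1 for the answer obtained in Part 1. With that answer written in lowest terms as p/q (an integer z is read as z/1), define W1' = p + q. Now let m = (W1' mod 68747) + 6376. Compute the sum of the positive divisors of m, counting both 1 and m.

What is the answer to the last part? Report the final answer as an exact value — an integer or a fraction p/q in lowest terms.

Part 1: total draws C(8,3) = 56; favorable C(5,3) = 10; P = 5/28; answer 5/28
Part 2: W1 = 5/28; threaded value p + q = 33; m = 6409; 6409 = 13 * 17 * 29; sigma = (1 + 13) * (1 + 17) * (1 + 29) = 14 * 18 * 30 = 7560; answer 7560

7560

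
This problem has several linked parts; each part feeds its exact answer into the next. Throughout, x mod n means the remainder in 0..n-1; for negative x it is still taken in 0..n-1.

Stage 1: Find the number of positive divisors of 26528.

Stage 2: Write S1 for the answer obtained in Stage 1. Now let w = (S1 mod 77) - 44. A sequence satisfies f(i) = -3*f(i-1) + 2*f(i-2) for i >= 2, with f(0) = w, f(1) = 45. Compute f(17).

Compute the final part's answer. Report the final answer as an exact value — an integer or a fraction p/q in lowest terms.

Stage 1: 26528 = 2^5 * 829; number of divisors = (5+1) * (1+1) = 12; answer 12
Stage 2: S1 = 12; w = -32; f(2) = -3*(45) + 2*(-32) = -199; iterating: f(2)=-199, f(3)=687, f(4)=-2459, f(5)=8751, f(6)=-31171, f(7)=111015, f(8)=-395387, f(9)=1408191, f(10)=-5015347, f(11)=17862423, f(12)=-63617963, f(13)=226578735, f(14)=-806972131, f(15)=2874073863, f(16)=-10236165851, f(17)=36456645279; answer 36456645279

36456645279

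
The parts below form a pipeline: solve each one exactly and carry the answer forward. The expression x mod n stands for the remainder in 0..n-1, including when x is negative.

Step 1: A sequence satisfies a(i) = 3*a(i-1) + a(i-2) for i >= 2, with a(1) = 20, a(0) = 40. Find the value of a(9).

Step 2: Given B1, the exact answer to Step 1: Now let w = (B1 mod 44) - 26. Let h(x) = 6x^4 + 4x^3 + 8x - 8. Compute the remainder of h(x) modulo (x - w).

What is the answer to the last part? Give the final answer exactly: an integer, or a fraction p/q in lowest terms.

Step 1: a(2) = 3*(20) + 1*(40) = 100; iterating: a(2)=100, a(3)=320, a(4)=1060, a(5)=3500, a(6)=11560, a(7)=38180, a(8)=126100, a(9)=416480; answer 416480
Step 2: B1 = 416480; w = -6; remainder = value at the root: 6*(-6)^4 + 4*(-6)^3 + 8*(-6)^1 - 8 = (7776) + (-864) + (-48) + (-8) = 6856; answer 6856

6856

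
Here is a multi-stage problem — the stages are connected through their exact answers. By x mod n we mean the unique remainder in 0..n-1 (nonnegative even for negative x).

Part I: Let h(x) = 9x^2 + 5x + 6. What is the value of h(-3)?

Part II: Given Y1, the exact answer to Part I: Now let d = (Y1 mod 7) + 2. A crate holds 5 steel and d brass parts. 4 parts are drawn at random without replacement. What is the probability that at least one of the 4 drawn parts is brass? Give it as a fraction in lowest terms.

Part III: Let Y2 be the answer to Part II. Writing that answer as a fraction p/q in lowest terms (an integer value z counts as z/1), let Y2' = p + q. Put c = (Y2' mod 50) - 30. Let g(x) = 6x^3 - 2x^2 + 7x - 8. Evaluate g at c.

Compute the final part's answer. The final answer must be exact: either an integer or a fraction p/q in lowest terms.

Part I: 9*(-3)^2 + 5*(-3)^1 + 6 = (81) + (-15) + (6) = 72; answer 72
Part II: Y1 = 72; d = 4; total draws C(9,4) = 126; complement C(5,4) = 5; favorable 126 - 5 = 121; P = 121/126; answer 121/126
Part III: Y2 = 121/126; threaded value p + q = 247; c = 17; 6*(17)^3 - 2*(17)^2 + 7*(17)^1 - 8 = (29478) + (-578) + (119) + (-8) = 29011; answer 29011

29011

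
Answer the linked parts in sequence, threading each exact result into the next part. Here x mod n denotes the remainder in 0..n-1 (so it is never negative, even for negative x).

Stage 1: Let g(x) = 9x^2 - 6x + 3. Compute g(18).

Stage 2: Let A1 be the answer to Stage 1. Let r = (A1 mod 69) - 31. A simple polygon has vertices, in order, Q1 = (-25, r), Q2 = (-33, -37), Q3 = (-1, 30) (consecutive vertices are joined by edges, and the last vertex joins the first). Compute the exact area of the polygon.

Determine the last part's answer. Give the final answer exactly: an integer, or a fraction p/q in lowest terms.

Stage 1: 9*(18)^2 - 6*(18)^1 + 3 = (2916) + (-108) + (3) = 2811; answer 2811
Stage 2: A1 = 2811; r = 20; cross terms: (-25*-37 - -33*20)=1585, (-33*30 - -1*-37)=-1027, (-1*20 - -25*30)=730; twice the area = |1288| = 1288; area = 644; answer 644

644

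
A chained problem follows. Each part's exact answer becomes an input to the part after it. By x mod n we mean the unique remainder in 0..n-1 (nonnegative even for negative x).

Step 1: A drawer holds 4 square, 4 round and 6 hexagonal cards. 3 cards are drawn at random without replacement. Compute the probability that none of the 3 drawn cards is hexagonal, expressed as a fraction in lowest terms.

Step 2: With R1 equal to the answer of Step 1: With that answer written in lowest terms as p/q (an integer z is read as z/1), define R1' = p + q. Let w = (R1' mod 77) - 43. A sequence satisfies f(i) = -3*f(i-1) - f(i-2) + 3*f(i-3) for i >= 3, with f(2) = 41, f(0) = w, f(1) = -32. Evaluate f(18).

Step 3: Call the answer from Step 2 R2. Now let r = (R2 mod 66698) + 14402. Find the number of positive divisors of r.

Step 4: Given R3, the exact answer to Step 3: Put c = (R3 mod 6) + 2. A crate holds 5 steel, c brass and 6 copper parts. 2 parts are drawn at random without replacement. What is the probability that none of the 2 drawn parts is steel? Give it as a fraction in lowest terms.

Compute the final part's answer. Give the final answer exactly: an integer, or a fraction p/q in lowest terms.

3/7

Step 1: total draws C(14,3) = 364; favorable C(8,3) = 56; P = 2/13; answer 2/13
Step 2: R1 = 2/13; threaded value p + q = 15; w = -28; f(3) = -3*(41) - 1*(-32) + 3*(-28) = -175; iterating: f(3)=-175, f(4)=388, f(5)=-866, f(6)=1685, f(7)=-3025, f(8)=4792, f(9)=-6296, f(10)=5021, f(11)=5609, f(12)=-40736, f(13)=131662, f(14)=-337423, f(15)=758399, f(16)=-1542788, f(17)=2857696, f(18)=-4755103; answer -4755103
Step 3: R2 = -4755103; r = 61555; 61555 = 5 * 13 * 947; number of divisors = (1+1) * (1+1) * (1+1) = 8; answer 8
Step 4: R3 = 8; c = 4; total draws C(15,2) = 105; favorable C(10,2) = 45; P = 3/7; answer 3/7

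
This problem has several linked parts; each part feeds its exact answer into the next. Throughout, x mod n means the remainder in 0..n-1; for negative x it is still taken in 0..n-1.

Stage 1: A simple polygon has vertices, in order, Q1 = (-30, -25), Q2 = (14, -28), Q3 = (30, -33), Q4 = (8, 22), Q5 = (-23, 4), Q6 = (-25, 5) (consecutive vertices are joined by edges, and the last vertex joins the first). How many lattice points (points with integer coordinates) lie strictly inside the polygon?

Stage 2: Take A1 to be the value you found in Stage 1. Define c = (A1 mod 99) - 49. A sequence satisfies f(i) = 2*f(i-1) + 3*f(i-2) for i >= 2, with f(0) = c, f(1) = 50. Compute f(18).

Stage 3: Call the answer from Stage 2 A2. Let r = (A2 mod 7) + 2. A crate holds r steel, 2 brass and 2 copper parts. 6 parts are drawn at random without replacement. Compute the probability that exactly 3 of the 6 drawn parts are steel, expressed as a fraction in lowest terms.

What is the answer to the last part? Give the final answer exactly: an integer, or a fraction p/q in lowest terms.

Stage 1: cross terms: (-30*-28 - 14*-25)=1190, (14*-33 - 30*-28)=378, (30*22 - 8*-33)=924, (8*4 - -23*22)=538, (-23*5 - -25*4)=-15, (-25*-25 - -30*5)=775; twice the area = |3790| = 3790; area = 1895; boundary points = 1 + 1 + 11 + 1 + 1 + 5 = 20; strictly interior points = area - boundary/2 + 1 = 1886; answer 1886
Stage 2: A1 = 1886; c = -44; f(2) = 2*(50) + 3*(-44) = -32; iterating: f(2)=-32, f(3)=86, f(4)=76, f(5)=410, f(6)=1048, f(7)=3326, f(8)=9796, f(9)=29570, f(10)=88528, f(11)=265766, f(12)=797116, f(13)=2391530, f(14)=7174408, f(15)=21523406, f(16)=64570036, f(17)=193710290, f(18)=581130688; answer 581130688
Stage 3: A2 = 581130688; r = 7; total draws C(11,6) = 462; favorable C(7,3)*C(4,3) = 140; P = 10/33; answer 10/33

10/33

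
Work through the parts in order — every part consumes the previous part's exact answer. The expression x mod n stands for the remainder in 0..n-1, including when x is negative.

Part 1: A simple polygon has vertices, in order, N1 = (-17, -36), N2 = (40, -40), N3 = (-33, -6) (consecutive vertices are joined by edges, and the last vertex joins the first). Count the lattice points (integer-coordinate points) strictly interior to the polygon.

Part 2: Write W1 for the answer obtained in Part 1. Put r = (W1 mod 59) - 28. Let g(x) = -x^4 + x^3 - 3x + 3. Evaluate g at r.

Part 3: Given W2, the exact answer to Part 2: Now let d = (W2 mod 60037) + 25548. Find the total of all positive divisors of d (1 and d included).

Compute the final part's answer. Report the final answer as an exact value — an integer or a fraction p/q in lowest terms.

Part 1: cross terms: (-17*-40 - 40*-36)=2120, (40*-6 - -33*-40)=-1560, (-33*-36 - -17*-6)=1086; twice the area = |1646| = 1646; area = 823; boundary points = 1 + 1 + 2 = 4; strictly interior points = area - boundary/2 + 1 = 822; answer 822
Part 2: W1 = 822; r = 27; -1*(27)^4 + 1*(27)^3 - 3*(27)^1 + 3 = (-531441) + (19683) + (-81) + (3) = -511836; answer -511836
Part 3: W2 = -511836; d = 54045; 54045 = 3^2 * 5 * 1201; sigma = (1 + 3 + 9) * (1 + 5) * (1 + 1201) = 13 * 6 * 1202 = 93756; answer 93756

93756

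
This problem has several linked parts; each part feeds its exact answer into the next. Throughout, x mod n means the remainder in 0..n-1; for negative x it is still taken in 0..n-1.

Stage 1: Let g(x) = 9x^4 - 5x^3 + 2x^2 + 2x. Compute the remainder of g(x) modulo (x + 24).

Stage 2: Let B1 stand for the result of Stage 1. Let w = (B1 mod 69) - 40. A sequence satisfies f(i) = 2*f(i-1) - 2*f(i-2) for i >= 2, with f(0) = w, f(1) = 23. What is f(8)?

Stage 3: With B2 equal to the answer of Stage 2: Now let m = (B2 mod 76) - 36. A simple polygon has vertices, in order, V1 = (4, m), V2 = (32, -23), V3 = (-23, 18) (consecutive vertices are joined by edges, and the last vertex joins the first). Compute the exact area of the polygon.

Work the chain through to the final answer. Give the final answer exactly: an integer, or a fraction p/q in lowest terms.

983/2

Stage 1: remainder = value at the root: 9*(-24)^4 - 5*(-24)^3 + 2*(-24)^2 + 2*(-24)^1 = (2985984) + (69120) + (1152) + (-48) = 3056208; answer 3056208
Stage 2: B1 = 3056208; w = 20; f(2) = 2*(23) - 2*(20) = 6; iterating: f(2)=6, f(3)=-34, f(4)=-80, f(5)=-92, f(6)=-24, f(7)=136, f(8)=320; answer 320
Stage 3: B2 = 320; m = -20; cross terms: (4*-23 - 32*-20)=548, (32*18 - -23*-23)=47, (-23*-20 - 4*18)=388; twice the area = |983| = 983; area = 983/2; answer 983/2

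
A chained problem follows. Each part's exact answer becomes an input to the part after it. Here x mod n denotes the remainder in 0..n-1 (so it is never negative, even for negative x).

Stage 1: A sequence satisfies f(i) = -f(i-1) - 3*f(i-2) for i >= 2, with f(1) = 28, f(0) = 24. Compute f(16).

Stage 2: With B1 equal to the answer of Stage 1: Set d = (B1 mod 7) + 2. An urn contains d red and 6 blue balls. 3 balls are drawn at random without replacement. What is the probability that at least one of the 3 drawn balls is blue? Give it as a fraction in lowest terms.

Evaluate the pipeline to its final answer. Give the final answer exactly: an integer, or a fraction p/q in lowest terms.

Stage 1: f(2) = -1*(28) - 3*(24) = -100; iterating: f(2)=-100, f(3)=16, f(4)=284, f(5)=-332, f(6)=-520, f(7)=1516, f(8)=44, f(9)=-4592, f(10)=4460, f(11)=9316, f(12)=-22696, f(13)=-5252, f(14)=73340, f(15)=-57584, f(16)=-162436; answer -162436
Stage 2: B1 = -162436; d = 8; total draws C(14,3) = 364; complement C(8,3) = 56; favorable 364 - 56 = 308; P = 11/13; answer 11/13

11/13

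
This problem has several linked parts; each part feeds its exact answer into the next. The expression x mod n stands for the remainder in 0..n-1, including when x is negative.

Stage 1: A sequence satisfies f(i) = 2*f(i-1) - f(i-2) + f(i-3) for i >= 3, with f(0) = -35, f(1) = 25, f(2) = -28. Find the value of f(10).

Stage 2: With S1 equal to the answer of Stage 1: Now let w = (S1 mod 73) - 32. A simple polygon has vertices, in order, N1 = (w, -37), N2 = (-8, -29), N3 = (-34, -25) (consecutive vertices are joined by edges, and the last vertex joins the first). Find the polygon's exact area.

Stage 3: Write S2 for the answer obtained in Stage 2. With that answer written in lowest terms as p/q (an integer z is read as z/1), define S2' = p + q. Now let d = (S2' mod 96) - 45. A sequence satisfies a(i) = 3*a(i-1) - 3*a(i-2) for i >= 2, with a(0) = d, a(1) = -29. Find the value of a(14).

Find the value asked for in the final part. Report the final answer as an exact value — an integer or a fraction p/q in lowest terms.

15309

Stage 1: f(3) = 2*(-28) - 1*(25) + 1*(-35) = -116; iterating: f(3)=-116, f(4)=-179, f(5)=-270, f(6)=-477, f(7)=-863, f(8)=-1519, f(9)=-2652, f(10)=-4648; answer -4648
Stage 2: S1 = -4648; w = -8; cross terms: (-8*-29 - -8*-37)=-64, (-8*-25 - -34*-29)=-786, (-34*-37 - -8*-25)=1058; twice the area = |208| = 208; area = 104; answer 104
Stage 3: S2 = 104; threaded value p + q = 105; d = -36; a(2) = 3*(-29) - 3*(-36) = 21; iterating: a(2)=21, a(3)=150, a(4)=387, a(5)=711, a(6)=972, a(7)=783, a(8)=-567, a(9)=-4050, a(10)=-10449, a(11)=-19197, a(12)=-26244, a(13)=-21141, a(14)=15309; answer 15309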